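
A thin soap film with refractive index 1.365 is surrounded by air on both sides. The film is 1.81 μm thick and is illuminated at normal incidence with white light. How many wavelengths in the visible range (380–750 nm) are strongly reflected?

Top surface (1.0 → 1.365): reflection off a higher-index medium gives a half-wave phase shift.
Bottom surface (1.365 → 1.0): reflection off a lower-index medium gives no phase shift.
Exactly one π shift → a net half-wave offset.
So the condition for constructive reflection is 2 n t = (m + ½) λ.
λ = 2 n t / (m + ½) = 4941 / (m + ½) nm.
m=6: 760 nm (IR); m=7: 659 nm (visible); m=8: 581 nm (visible); m=9: 520 nm (visible); m=10: 471 nm (visible); m=11: 430 nm (visible); m=12: 395 nm (visible); m=13: 366 nm (UV).

6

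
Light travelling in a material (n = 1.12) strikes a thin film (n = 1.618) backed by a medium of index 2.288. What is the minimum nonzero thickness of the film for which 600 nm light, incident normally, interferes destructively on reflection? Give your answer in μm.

Ray reflecting at the top interface goes from n = 1.12 toward n = 1.618: a half-wave phase shift.
Ray reflecting at the bottom interface goes from n = 1.618 toward n = 2.288: a half-wave phase shift.
The two reflections carry the same phase change, so no net offset.
So the condition for destructive reflection is 2 n t = (m + ½) λ.
Minimum at m = 0: t = λ / (4 n) = 600 / (4 × 1.618) = 92.7 nm.

0.0927 μm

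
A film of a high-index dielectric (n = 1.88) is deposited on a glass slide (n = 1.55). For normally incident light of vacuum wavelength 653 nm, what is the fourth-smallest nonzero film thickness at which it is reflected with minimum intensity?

At the upper boundary (n = 1.0 to n = 1.88) the reflected ray undergoes a half-wave phase shift.
At the lower boundary (n = 1.88 to n = 1.55) the reflected ray undergoes no phase shift.
Exactly one π shift → a net half-wave offset.
So the condition for destructive reflection is 2 n t = m λ.
The fourth-smallest nonzero thickness corresponds to m = 4: t = m λ / (2 n) = 4.00 × 653 / (2 × 1.88) = 695 nm.

695 nm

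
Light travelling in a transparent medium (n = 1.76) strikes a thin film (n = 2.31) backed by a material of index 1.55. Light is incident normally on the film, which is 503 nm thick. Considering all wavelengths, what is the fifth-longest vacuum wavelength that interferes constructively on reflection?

At the upper boundary (n = 1.76 to n = 2.31) the reflected ray undergoes a half-wave phase shift.
Bottom surface (2.31 → 1.55): reflection off a lower-index medium gives no phase shift.
Net: one phase inversion between the two reflected rays.
So the condition for constructive reflection is 2 n t = (m + ½) λ.
λ = 2 n t / (m + ½). The fifth-longest wavelength is m = 4: λ = 2 × 2.31 × 503 / 4.50 = 516 nm.

516 nm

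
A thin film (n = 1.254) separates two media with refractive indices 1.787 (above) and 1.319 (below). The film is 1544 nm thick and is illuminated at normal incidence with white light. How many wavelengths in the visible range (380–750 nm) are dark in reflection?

5

At the upper boundary (n = 1.787 to n = 1.254) the reflected ray undergoes no phase shift.
Ray reflecting at the bottom interface goes from n = 1.254 toward n = 1.319: a half-wave phase shift.
The two reflections differ by half a wavelength.
With one net inversion, destructive interference in reflection requires 2 n t = m λ.
λ = 2 n t / m = 3872 / m nm.
m=5: 774 nm (IR); m=6: 645 nm (visible); m=7: 553 nm (visible); m=8: 484 nm (visible); m=9: 430 nm (visible); m=10: 387 nm (visible); m=11: 352 nm (UV).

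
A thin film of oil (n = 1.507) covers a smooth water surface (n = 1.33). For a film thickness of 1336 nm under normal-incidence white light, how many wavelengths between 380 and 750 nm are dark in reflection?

At the upper boundary (n = 1.0 to n = 1.507) the reflected ray undergoes a half-wave phase shift.
Bottom surface (1.507 → 1.33): reflection off a lower-index medium gives no phase shift.
The two reflections differ by half a wavelength.
With one net inversion, destructive interference in reflection requires 2 n t = m λ.
λ = 2 n t / m = 4027 / m nm.
m=5: 805 nm (IR); m=6: 671 nm (visible); m=7: 575 nm (visible); m=8: 503 nm (visible); m=9: 447 nm (visible); m=10: 403 nm (visible); m=11: 366 nm (UV).

5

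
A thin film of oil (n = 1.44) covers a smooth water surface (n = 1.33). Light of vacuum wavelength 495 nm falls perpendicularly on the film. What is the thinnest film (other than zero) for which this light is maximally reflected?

Ray reflecting at the top interface goes from n = 1.0 toward n = 1.44: a half-wave phase shift.
Ray reflecting at the bottom interface goes from n = 1.44 toward n = 1.33: no phase shift.
Net: one phase inversion between the two reflected rays.
For strong reflection here: 2 n t = (m + ½) λ.
Minimum at m = 0: t = λ / (4 n) = 495 / (4 × 1.44) = 85.9 nm.

85.9 nm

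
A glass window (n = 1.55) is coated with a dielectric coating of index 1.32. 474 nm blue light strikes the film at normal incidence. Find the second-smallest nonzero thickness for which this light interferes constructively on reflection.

359 nm

Ray reflecting at the top interface goes from n = 1.0 toward n = 1.32: a half-wave phase shift.
At the lower boundary (n = 1.32 to n = 1.55) the reflected ray undergoes a half-wave phase shift.
The two reflections carry the same phase change, so no net offset.
So the condition for constructive reflection is 2 n t = m λ.
The second-smallest nonzero thickness corresponds to m = 2: t = m λ / (2 n) = 2.00 × 474 / (2 × 1.32) = 359 nm.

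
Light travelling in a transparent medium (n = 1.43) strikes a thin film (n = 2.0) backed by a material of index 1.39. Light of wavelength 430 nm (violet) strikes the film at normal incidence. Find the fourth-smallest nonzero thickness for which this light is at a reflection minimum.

430 nm

Ray reflecting at the top interface goes from n = 1.43 toward n = 2.0: a half-wave phase shift.
Ray reflecting at the bottom interface goes from n = 2.0 toward n = 1.39: no phase shift.
Net: one phase inversion between the two reflected rays.
With one net inversion, destructive interference in reflection requires 2 n t = m λ.
The fourth-smallest nonzero thickness corresponds to m = 4: t = m λ / (2 n) = 4.00 × 430 / (2 × 2.0) = 430 nm.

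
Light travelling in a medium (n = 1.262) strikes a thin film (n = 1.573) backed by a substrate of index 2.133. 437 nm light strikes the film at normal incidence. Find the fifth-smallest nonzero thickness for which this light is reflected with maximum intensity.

Top surface (1.262 → 1.573): reflection off a higher-index medium gives a half-wave phase shift.
Ray reflecting at the bottom interface goes from n = 1.573 toward n = 2.133: a half-wave phase shift.
The two reflections carry the same phase change, so no net offset.
So the condition for constructive reflection is 2 n t = m λ.
The fifth-smallest nonzero thickness corresponds to m = 5: t = m λ / (2 n) = 5.00 × 437 / (2 × 1.573) = 695 nm.

695 nm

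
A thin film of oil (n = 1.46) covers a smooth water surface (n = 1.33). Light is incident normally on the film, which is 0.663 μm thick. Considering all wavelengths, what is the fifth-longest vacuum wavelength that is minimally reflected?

Top surface (1.0 → 1.46): reflection off a higher-index medium gives a half-wave phase shift.
Bottom surface (1.46 → 1.33): reflection off a lower-index medium gives no phase shift.
The two reflections differ by half a wavelength.
So the condition for destructive reflection is 2 n t = m λ.
λ = 2 n t / m. The fifth-longest wavelength is m = 5: λ = 2 × 1.46 × 663 / 5.00 = 387 nm.

387 nm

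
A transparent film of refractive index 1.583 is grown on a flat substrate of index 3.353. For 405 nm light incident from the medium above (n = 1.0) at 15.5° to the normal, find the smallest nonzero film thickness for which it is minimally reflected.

Ray reflecting at the top interface goes from n = 1.0 toward n = 1.583: a half-wave phase shift.
At the lower boundary (n = 1.583 to n = 3.353) the reflected ray undergoes a half-wave phase shift.
Zero or two π shifts → no net half-wave offset.
With no net inversion, destructive interference in reflection requires 2 n t cos θ_r = (m + ½) λ.
Snell's law: 1.0 sin 15.5° = 1.583 sin θ_r → sin θ_r = 0.169, cos θ_r = 0.986.
Minimum at m = 0: t = λ / (4 n cos θ_r) = 405 / (4 × 1.583 × 0.986) = 64.9 nm.

64.9 nm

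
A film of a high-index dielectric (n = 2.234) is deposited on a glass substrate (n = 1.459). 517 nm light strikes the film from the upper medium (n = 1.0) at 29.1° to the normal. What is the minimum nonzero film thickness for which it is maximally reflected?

Top surface (1.0 → 2.234): reflection off a higher-index medium gives a half-wave phase shift.
Bottom surface (2.234 → 1.459): reflection off a lower-index medium gives no phase shift.
The two reflections differ by half a wavelength.
So the condition for constructive reflection is 2 n t cos θ_r = (m + ½) λ.
Snell's law: 1.0 sin 29.1° = 2.234 sin θ_r → sin θ_r = 0.218, cos θ_r = 0.976.
Minimum at m = 0: t = λ / (4 n cos θ_r) = 517 / (4 × 2.234 × 0.976) = 59.3 nm.

59.3 nm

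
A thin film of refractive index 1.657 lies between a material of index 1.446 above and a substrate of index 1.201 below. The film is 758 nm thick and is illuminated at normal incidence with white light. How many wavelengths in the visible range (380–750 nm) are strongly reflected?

4

At the upper boundary (n = 1.446 to n = 1.657) the reflected ray undergoes a half-wave phase shift.
Bottom surface (1.657 → 1.201): reflection off a lower-index medium gives no phase shift.
The two reflections differ by half a wavelength.
So the condition for constructive reflection is 2 n t = (m + ½) λ.
λ = 2 n t / (m + ½) = 2512 / (m + ½) nm.
m=2: 1005 nm (IR); m=3: 718 nm (visible); m=4: 558 nm (visible); m=5: 457 nm (visible); m=6: 386 nm (visible); m=7: 335 nm (UV).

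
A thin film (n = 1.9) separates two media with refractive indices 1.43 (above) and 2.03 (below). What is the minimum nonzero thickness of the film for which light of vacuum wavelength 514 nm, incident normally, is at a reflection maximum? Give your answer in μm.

Top surface (1.43 → 1.9): reflection off a higher-index medium gives a half-wave phase shift.
Bottom surface (1.9 → 2.03): reflection off a higher-index medium gives a half-wave phase shift.
Zero or two π shifts → no net half-wave offset.
So the condition for constructive reflection is 2 n t = m λ.
Minimum nonzero at m = 1: t = λ / (2 n) = 514 / (2 × 1.9) = 135 nm.

0.135 μm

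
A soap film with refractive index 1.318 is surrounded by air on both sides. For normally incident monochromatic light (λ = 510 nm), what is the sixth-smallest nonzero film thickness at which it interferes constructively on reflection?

At the upper boundary (n = 1.0 to n = 1.318) the reflected ray undergoes a half-wave phase shift.
At the lower boundary (n = 1.318 to n = 1.0) the reflected ray undergoes no phase shift.
Exactly one π shift → a net half-wave offset.
So the condition for constructive reflection is 2 n t = (m + ½) λ.
The sixth-smallest nonzero thickness corresponds to m = 5: t = (m + ½) λ / (2 n) = 5.50 × 510 / (2 × 1.318) = 1064 nm.

1064 nm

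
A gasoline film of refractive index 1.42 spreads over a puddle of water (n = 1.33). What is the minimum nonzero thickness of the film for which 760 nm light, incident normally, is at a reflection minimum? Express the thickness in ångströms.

2676 Å

Top surface (1.0 → 1.42): reflection off a higher-index medium gives a half-wave phase shift.
Bottom surface (1.42 → 1.33): reflection off a lower-index medium gives no phase shift.
The two reflections differ by half a wavelength.
So the condition for destructive reflection is 2 n t = m λ.
Minimum nonzero at m = 1: t = λ / (2 n) = 760 / (2 × 1.42) = 268 nm.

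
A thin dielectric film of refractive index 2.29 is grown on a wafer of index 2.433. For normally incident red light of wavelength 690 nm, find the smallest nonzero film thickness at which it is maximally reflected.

151 nm

Top surface (1.0 → 2.29): reflection off a higher-index medium gives a half-wave phase shift.
Bottom surface (2.29 → 2.433): reflection off a higher-index medium gives a half-wave phase shift.
Net: no relative phase inversion (both shifts match).
So the condition for constructive reflection is 2 n t = m λ.
Minimum nonzero at m = 1: t = λ / (2 n) = 690 / (2 × 2.29) = 151 nm.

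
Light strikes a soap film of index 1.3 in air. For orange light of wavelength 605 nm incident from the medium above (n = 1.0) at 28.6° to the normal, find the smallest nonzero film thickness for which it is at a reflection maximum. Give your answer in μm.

0.125 μm

Ray reflecting at the top interface goes from n = 1.0 toward n = 1.3: a half-wave phase shift.
Bottom surface (1.3 → 1.0): reflection off a lower-index medium gives no phase shift.
Net: one phase inversion between the two reflected rays.
So the condition for constructive reflection is 2 n t cos θ_r = (m + ½) λ.
Snell's law: 1.0 sin 28.6° = 1.3 sin θ_r → sin θ_r = 0.368, cos θ_r = 0.930.
Minimum at m = 0: t = λ / (4 n cos θ_r) = 605 / (4 × 1.3 × 0.930) = 125 nm.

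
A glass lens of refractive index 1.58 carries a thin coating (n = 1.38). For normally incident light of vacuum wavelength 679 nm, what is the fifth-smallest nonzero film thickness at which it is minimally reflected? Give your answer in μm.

1.11 μm

At the upper boundary (n = 1.0 to n = 1.38) the reflected ray undergoes a half-wave phase shift.
Bottom surface (1.38 → 1.58): reflection off a higher-index medium gives a half-wave phase shift.
The two reflections carry the same phase change, so no net offset.
So the condition for destructive reflection is 2 n t = (m + ½) λ.
The fifth-smallest nonzero thickness corresponds to m = 4: t = (m + ½) λ / (2 n) = 4.50 × 679 / (2 × 1.38) = 1107 nm.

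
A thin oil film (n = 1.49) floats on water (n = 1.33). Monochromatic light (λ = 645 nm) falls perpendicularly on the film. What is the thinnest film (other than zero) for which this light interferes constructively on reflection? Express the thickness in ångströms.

At the upper boundary (n = 1.0 to n = 1.49) the reflected ray undergoes a half-wave phase shift.
Bottom surface (1.49 → 1.33): reflection off a lower-index medium gives no phase shift.
Exactly one π shift → a net half-wave offset.
With one net inversion, constructive interference in reflection requires 2 n t = (m + ½) λ.
Minimum at m = 0: t = λ / (4 n) = 645 / (4 × 1.49) = 108 nm.

1082 Å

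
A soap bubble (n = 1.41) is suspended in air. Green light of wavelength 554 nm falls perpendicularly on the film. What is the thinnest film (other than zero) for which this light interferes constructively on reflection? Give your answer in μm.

Top surface (1.0 → 1.41): reflection off a higher-index medium gives a half-wave phase shift.
At the lower boundary (n = 1.41 to n = 1.0) the reflected ray undergoes no phase shift.
Net: one phase inversion between the two reflected rays.
With one net inversion, constructive interference in reflection requires 2 n t = (m + ½) λ.
Minimum at m = 0: t = λ / (4 n) = 554 / (4 × 1.41) = 98.2 nm.

0.0982 μm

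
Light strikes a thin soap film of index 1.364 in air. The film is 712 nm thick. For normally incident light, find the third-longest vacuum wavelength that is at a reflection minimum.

Top surface (1.0 → 1.364): reflection off a higher-index medium gives a half-wave phase shift.
Ray reflecting at the bottom interface goes from n = 1.364 toward n = 1.0: no phase shift.
Net: one phase inversion between the two reflected rays.
With one net inversion, destructive interference in reflection requires 2 n t = m λ.
λ = 2 n t / m. The third-longest wavelength is m = 3: λ = 2 × 1.364 × 712 / 3.00 = 647 nm.

647 nm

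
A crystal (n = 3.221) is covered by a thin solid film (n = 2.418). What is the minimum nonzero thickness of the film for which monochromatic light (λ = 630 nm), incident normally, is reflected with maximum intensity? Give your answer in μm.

Ray reflecting at the top interface goes from n = 1.0 toward n = 2.418: a half-wave phase shift.
At the lower boundary (n = 2.418 to n = 3.221) the reflected ray undergoes a half-wave phase shift.
Net: no relative phase inversion (both shifts match).
For strong reflection here: 2 n t = m λ.
Minimum nonzero at m = 1: t = λ / (2 n) = 630 / (2 × 2.418) = 130 nm.

0.130 μm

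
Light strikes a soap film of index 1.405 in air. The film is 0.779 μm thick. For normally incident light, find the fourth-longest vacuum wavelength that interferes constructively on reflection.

625 nm

At the upper boundary (n = 1.0 to n = 1.405) the reflected ray undergoes a half-wave phase shift.
Ray reflecting at the bottom interface goes from n = 1.405 toward n = 1.0: no phase shift.
Net: one phase inversion between the two reflected rays.
With one net inversion, constructive interference in reflection requires 2 n t = (m + ½) λ.
λ = 2 n t / (m + ½). The fourth-longest wavelength is m = 3: λ = 2 × 1.405 × 779 / 3.50 = 625 nm.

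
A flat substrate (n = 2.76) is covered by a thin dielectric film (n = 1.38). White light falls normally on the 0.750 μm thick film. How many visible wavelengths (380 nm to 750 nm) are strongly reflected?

At the upper boundary (n = 1.0 to n = 1.38) the reflected ray undergoes a half-wave phase shift.
At the lower boundary (n = 1.38 to n = 2.76) the reflected ray undergoes a half-wave phase shift.
Zero or two π shifts → no net half-wave offset.
With no net inversion, constructive interference in reflection requires 2 n t = m λ.
λ = 2 n t / m = 2070 / m nm.
m=2: 1035 nm (IR); m=3: 690 nm (visible); m=4: 518 nm (visible); m=5: 414 nm (visible); m=6: 345 nm (UV).

3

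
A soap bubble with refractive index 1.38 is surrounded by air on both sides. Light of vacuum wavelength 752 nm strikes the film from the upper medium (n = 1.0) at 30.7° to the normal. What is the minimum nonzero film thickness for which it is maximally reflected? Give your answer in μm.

0.147 μm

Top surface (1.0 → 1.38): reflection off a higher-index medium gives a half-wave phase shift.
At the lower boundary (n = 1.38 to n = 1.0) the reflected ray undergoes no phase shift.
The two reflections differ by half a wavelength.
For bright reflection here: 2 n t cos θ_r = (m + ½) λ.
Snell's law: 1.0 sin 30.7° = 1.38 sin θ_r → sin θ_r = 0.370, cos θ_r = 0.929.
Minimum at m = 0: t = λ / (4 n cos θ_r) = 752 / (4 × 1.38 × 0.929) = 147 nm.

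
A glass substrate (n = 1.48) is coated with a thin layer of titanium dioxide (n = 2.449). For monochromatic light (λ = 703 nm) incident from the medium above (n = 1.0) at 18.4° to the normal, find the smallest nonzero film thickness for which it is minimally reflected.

Top surface (1.0 → 2.449): reflection off a higher-index medium gives a half-wave phase shift.
Bottom surface (2.449 → 1.48): reflection off a lower-index medium gives no phase shift.
Net: one phase inversion between the two reflected rays.
So the condition for destructive reflection is 2 n t cos θ_r = m λ.
Snell's law: 1.0 sin 18.4° = 2.449 sin θ_r → sin θ_r = 0.129, cos θ_r = 0.992.
Minimum nonzero at m = 1: t = λ / (2 n cos θ_r) = 703 / (2 × 2.449 × 0.992) = 145 nm.

145 nm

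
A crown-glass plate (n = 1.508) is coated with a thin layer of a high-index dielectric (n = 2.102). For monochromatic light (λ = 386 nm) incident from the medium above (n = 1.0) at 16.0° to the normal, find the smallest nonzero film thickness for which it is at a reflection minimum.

Ray reflecting at the top interface goes from n = 1.0 toward n = 2.102: a half-wave phase shift.
Bottom surface (2.102 → 1.508): reflection off a lower-index medium gives no phase shift.
The two reflections differ by half a wavelength.
So the condition for destructive reflection is 2 n t cos θ_r = m λ.
Snell's law: 1.0 sin 16.0° = 2.102 sin θ_r → sin θ_r = 0.131, cos θ_r = 0.991.
Minimum nonzero at m = 1: t = λ / (2 n cos θ_r) = 386 / (2 × 2.102 × 0.991) = 92.6 nm.

92.6 nm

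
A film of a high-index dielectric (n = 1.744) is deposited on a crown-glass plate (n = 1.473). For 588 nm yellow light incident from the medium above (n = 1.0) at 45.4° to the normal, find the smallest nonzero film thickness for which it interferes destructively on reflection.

At the upper boundary (n = 1.0 to n = 1.744) the reflected ray undergoes a half-wave phase shift.
At the lower boundary (n = 1.744 to n = 1.473) the reflected ray undergoes no phase shift.
Exactly one π shift → a net half-wave offset.
So the condition for destructive reflection is 2 n t cos θ_r = m λ.
Snell's law: 1.0 sin 45.4° = 1.744 sin θ_r → sin θ_r = 0.408, cos θ_r = 0.913.
Minimum nonzero at m = 1: t = λ / (2 n cos θ_r) = 588 / (2 × 1.744 × 0.913) = 185 nm.

185 nm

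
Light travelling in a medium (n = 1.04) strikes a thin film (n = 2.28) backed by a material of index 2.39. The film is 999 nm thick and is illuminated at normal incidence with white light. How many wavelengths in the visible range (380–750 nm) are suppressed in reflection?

Top surface (1.04 → 2.28): reflection off a higher-index medium gives a half-wave phase shift.
Bottom surface (2.28 → 2.39): reflection off a higher-index medium gives a half-wave phase shift.
Net: no relative phase inversion (both shifts match).
So the condition for destructive reflection is 2 n t = (m + ½) λ.
λ = 2 n t / (m + ½) = 4555 / (m + ½) nm.
m=5: 828 nm (IR); m=6: 701 nm (visible); m=7: 607 nm (visible); m=8: 536 nm (visible); m=9: 480 nm (visible); m=10: 434 nm (visible); m=11: 396 nm (visible); m=12: 364 nm (UV).

6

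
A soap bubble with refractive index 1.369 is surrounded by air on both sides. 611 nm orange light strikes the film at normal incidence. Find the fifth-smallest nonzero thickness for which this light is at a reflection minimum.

1116 nm

Top surface (1.0 → 1.369): reflection off a higher-index medium gives a half-wave phase shift.
At the lower boundary (n = 1.369 to n = 1.0) the reflected ray undergoes no phase shift.
Net: one phase inversion between the two reflected rays.
With one net inversion, destructive interference in reflection requires 2 n t = m λ.
The fifth-smallest nonzero thickness corresponds to m = 5: t = m λ / (2 n) = 5.00 × 611 / (2 × 1.369) = 1116 nm.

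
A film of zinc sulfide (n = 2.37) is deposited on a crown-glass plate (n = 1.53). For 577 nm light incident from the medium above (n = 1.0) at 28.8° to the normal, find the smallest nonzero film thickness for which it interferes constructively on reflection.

Top surface (1.0 → 2.37): reflection off a higher-index medium gives a half-wave phase shift.
Ray reflecting at the bottom interface goes from n = 2.37 toward n = 1.53: no phase shift.
Net: one phase inversion between the two reflected rays.
With one net inversion, constructive interference in reflection requires 2 n t cos θ_r = (m + ½) λ.
Snell's law: 1.0 sin 28.8° = 2.37 sin θ_r → sin θ_r = 0.203, cos θ_r = 0.979.
Minimum at m = 0: t = λ / (4 n cos θ_r) = 577 / (4 × 2.37 × 0.979) = 62.2 nm.

62.2 nm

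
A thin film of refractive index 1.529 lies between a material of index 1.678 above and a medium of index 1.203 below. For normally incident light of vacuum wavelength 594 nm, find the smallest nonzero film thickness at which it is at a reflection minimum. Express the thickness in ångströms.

971 Å

Top surface (1.678 → 1.529): reflection off a lower-index medium gives no phase shift.
Bottom surface (1.529 → 1.203): reflection off a lower-index medium gives no phase shift.
Zero or two π shifts → no net half-wave offset.
For weak reflection here: 2 n t = (m + ½) λ.
Minimum at m = 0: t = λ / (4 n) = 594 / (4 × 1.529) = 97.1 nm.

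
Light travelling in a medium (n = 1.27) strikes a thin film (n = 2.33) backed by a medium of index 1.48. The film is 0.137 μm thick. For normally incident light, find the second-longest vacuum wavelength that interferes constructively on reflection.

426 nm

Ray reflecting at the top interface goes from n = 1.27 toward n = 2.33: a half-wave phase shift.
Ray reflecting at the bottom interface goes from n = 2.33 toward n = 1.48: no phase shift.
Exactly one π shift → a net half-wave offset.
So the condition for constructive reflection is 2 n t = (m + ½) λ.
λ = 2 n t / (m + ½). The second-longest wavelength is m = 1: λ = 2 × 2.33 × 137 / 1.50 = 426 nm.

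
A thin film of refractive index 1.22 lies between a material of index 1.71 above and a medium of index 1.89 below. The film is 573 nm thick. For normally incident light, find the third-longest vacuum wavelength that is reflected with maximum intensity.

Ray reflecting at the top interface goes from n = 1.71 toward n = 1.22: no phase shift.
At the lower boundary (n = 1.22 to n = 1.89) the reflected ray undergoes a half-wave phase shift.
The two reflections differ by half a wavelength.
For bright reflection here: 2 n t = (m + ½) λ.
λ = 2 n t / (m + ½). The third-longest wavelength is m = 2: λ = 2 × 1.22 × 573 / 2.50 = 559 nm.

559 nm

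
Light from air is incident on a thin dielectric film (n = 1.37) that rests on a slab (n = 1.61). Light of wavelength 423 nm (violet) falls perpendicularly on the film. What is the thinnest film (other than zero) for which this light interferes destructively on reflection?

77.2 nm

Ray reflecting at the top interface goes from n = 1.0 toward n = 1.37: a half-wave phase shift.
At the lower boundary (n = 1.37 to n = 1.61) the reflected ray undergoes a half-wave phase shift.
Zero or two π shifts → no net half-wave offset.
For weak reflection here: 2 n t = (m + ½) λ.
Minimum at m = 0: t = λ / (4 n) = 423 / (4 × 1.37) = 77.2 nm.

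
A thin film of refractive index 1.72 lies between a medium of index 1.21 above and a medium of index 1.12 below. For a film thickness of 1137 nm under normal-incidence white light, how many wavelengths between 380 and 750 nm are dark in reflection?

5

Ray reflecting at the top interface goes from n = 1.21 toward n = 1.72: a half-wave phase shift.
Ray reflecting at the bottom interface goes from n = 1.72 toward n = 1.12: no phase shift.
Net: one phase inversion between the two reflected rays.
With one net inversion, destructive interference in reflection requires 2 n t = m λ.
λ = 2 n t / m = 3911 / m nm.
m=5: 782 nm (IR); m=6: 652 nm (visible); m=7: 559 nm (visible); m=8: 489 nm (visible); m=9: 435 nm (visible); m=10: 391 nm (visible); m=11: 356 nm (UV).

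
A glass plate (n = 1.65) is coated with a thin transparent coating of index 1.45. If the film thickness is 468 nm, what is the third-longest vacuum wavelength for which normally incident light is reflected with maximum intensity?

At the upper boundary (n = 1.0 to n = 1.45) the reflected ray undergoes a half-wave phase shift.
At the lower boundary (n = 1.45 to n = 1.65) the reflected ray undergoes a half-wave phase shift.
The two reflections carry the same phase change, so no net offset.
So the condition for constructive reflection is 2 n t = m λ.
λ = 2 n t / m. The third-longest wavelength is m = 3: λ = 2 × 1.45 × 468 / 3.00 = 452 nm.

452 nm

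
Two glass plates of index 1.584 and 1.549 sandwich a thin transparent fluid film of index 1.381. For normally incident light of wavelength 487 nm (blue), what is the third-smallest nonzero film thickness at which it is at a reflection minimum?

Ray reflecting at the top interface goes from n = 1.584 toward n = 1.381: no phase shift.
Ray reflecting at the bottom interface goes from n = 1.381 toward n = 1.549: a half-wave phase shift.
Exactly one π shift → a net half-wave offset.
So the condition for destructive reflection is 2 n t = m λ.
The third-smallest nonzero thickness corresponds to m = 3: t = m λ / (2 n) = 3.00 × 487 / (2 × 1.381) = 529 nm.

529 nm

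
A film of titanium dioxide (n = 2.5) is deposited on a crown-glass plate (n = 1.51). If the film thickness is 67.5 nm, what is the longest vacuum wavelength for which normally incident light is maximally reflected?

675 nm

Top surface (1.0 → 2.5): reflection off a higher-index medium gives a half-wave phase shift.
Bottom surface (2.5 → 1.51): reflection off a lower-index medium gives no phase shift.
The two reflections differ by half a wavelength.
So the condition for constructive reflection is 2 n t = (m + ½) λ.
λ = 2 n t / (m + ½). The longest wavelength is m = 0: λ = 2 × 2.5 × 67.5 / 0.500 = 675 nm.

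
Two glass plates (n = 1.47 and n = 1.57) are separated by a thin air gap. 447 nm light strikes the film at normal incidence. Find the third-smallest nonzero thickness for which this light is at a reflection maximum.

Top surface (1.47 → 1.0): reflection off a lower-index medium gives no phase shift.
Ray reflecting at the bottom interface goes from n = 1.0 toward n = 1.57: a half-wave phase shift.
The two reflections differ by half a wavelength.
For bright reflection here: 2 n t = (m + ½) λ.
The third-smallest nonzero thickness corresponds to m = 2: t = (m + ½) λ / (2 n) = 2.50 × 447 / (2 × 1.0) = 559 nm.

559 nm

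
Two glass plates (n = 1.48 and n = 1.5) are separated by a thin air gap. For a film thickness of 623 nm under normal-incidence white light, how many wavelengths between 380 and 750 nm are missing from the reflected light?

2

At the upper boundary (n = 1.48 to n = 1.0) the reflected ray undergoes no phase shift.
Bottom surface (1.0 → 1.5): reflection off a higher-index medium gives a half-wave phase shift.
Net: one phase inversion between the two reflected rays.
For dark reflection here: 2 n t = m λ.
λ = 2 n t / m = 1246 / m nm.
m=1: 1246 nm (IR); m=2: 623 nm (visible); m=3: 415 nm (visible); m=4: 312 nm (UV).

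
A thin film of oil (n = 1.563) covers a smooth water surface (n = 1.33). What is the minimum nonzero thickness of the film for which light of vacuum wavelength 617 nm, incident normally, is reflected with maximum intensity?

98.7 nm

At the upper boundary (n = 1.0 to n = 1.563) the reflected ray undergoes a half-wave phase shift.
Ray reflecting at the bottom interface goes from n = 1.563 toward n = 1.33: no phase shift.
Exactly one π shift → a net half-wave offset.
For bright reflection here: 2 n t = (m + ½) λ.
Minimum at m = 0: t = λ / (4 n) = 617 / (4 × 1.563) = 98.7 nm.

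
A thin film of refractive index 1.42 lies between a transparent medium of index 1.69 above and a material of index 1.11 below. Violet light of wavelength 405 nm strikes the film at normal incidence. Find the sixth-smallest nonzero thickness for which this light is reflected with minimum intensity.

At the upper boundary (n = 1.69 to n = 1.42) the reflected ray undergoes no phase shift.
Ray reflecting at the bottom interface goes from n = 1.42 toward n = 1.11: no phase shift.
Zero or two π shifts → no net half-wave offset.
For minimum reflection here: 2 n t = (m + ½) λ.
The sixth-smallest nonzero thickness corresponds to m = 5: t = (m + ½) λ / (2 n) = 5.50 × 405 / (2 × 1.42) = 784 nm.

784 nm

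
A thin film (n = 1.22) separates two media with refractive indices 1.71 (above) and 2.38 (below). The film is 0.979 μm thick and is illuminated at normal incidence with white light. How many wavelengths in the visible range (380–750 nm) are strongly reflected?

Top surface (1.71 → 1.22): reflection off a lower-index medium gives no phase shift.
Ray reflecting at the bottom interface goes from n = 1.22 toward n = 2.38: a half-wave phase shift.
Net: one phase inversion between the two reflected rays.
For strong reflection here: 2 n t = (m + ½) λ.
λ = 2 n t / (m + ½) = 2389 / (m + ½) nm.
m=2: 956 nm (IR); m=3: 683 nm (visible); m=4: 531 nm (visible); m=5: 434 nm (visible); m=6: 368 nm (UV).

3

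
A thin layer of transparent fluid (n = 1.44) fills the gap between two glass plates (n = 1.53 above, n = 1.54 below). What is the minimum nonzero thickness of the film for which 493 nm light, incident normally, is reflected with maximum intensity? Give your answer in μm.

0.0856 μm

Ray reflecting at the top interface goes from n = 1.53 toward n = 1.44: no phase shift.
Ray reflecting at the bottom interface goes from n = 1.44 toward n = 1.54: a half-wave phase shift.
Exactly one π shift → a net half-wave offset.
So the condition for constructive reflection is 2 n t = (m + ½) λ.
Minimum at m = 0: t = λ / (4 n) = 493 / (4 × 1.44) = 85.6 nm.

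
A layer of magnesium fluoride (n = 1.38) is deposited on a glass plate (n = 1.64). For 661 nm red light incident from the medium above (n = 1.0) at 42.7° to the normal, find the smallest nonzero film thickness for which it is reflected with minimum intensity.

137 nm

At the upper boundary (n = 1.0 to n = 1.38) the reflected ray undergoes a half-wave phase shift.
Bottom surface (1.38 → 1.64): reflection off a higher-index medium gives a half-wave phase shift.
The two reflections carry the same phase change, so no net offset.
For dark reflection here: 2 n t cos θ_r = (m + ½) λ.
Snell's law: 1.0 sin 42.7° = 1.38 sin θ_r → sin θ_r = 0.491, cos θ_r = 0.871.
Minimum at m = 0: t = λ / (4 n cos θ_r) = 661 / (4 × 1.38 × 0.871) = 137 nm.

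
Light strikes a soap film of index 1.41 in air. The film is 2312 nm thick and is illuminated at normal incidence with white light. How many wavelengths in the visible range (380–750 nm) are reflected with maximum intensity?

8

Top surface (1.0 → 1.41): reflection off a higher-index medium gives a half-wave phase shift.
Ray reflecting at the bottom interface goes from n = 1.41 toward n = 1.0: no phase shift.
Net: one phase inversion between the two reflected rays.
With one net inversion, constructive interference in reflection requires 2 n t = (m + ½) λ.
λ = 2 n t / (m + ½) = 6520 / (m + ½) nm.
m=8: 767 nm (IR); m=9: 686 nm (visible); m=10: 621 nm (visible); m=11: 567 nm (visible); m=12: 522 nm (visible); m=13: 483 nm (visible); m=14: 450 nm (visible); m=15: 421 nm (visible); m=16: 395 nm (visible); m=17: 373 nm (UV).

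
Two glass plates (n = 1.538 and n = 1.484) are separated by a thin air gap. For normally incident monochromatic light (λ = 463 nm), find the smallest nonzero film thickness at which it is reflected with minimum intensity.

232 nm

Top surface (1.538 → 1.0): reflection off a lower-index medium gives no phase shift.
Ray reflecting at the bottom interface goes from n = 1.0 toward n = 1.484: a half-wave phase shift.
Exactly one π shift → a net half-wave offset.
For weak reflection here: 2 n t = m λ.
Minimum nonzero at m = 1: t = λ / (2 n) = 463 / (2 × 1.0) = 232 nm.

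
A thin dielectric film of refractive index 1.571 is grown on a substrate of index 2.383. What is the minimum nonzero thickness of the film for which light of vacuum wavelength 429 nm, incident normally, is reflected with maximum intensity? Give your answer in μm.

0.137 μm

Top surface (1.0 → 1.571): reflection off a higher-index medium gives a half-wave phase shift.
Ray reflecting at the bottom interface goes from n = 1.571 toward n = 2.383: a half-wave phase shift.
Zero or two π shifts → no net half-wave offset.
With no net inversion, constructive interference in reflection requires 2 n t = m λ.
Minimum nonzero at m = 1: t = λ / (2 n) = 429 / (2 × 1.571) = 137 nm.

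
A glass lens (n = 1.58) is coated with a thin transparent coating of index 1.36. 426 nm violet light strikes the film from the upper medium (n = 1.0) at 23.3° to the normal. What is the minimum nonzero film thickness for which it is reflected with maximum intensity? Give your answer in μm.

0.164 μm

At the upper boundary (n = 1.0 to n = 1.36) the reflected ray undergoes a half-wave phase shift.
At the lower boundary (n = 1.36 to n = 1.58) the reflected ray undergoes a half-wave phase shift.
Zero or two π shifts → no net half-wave offset.
So the condition for constructive reflection is 2 n t cos θ_r = m λ.
Snell's law: 1.0 sin 23.3° = 1.36 sin θ_r → sin θ_r = 0.291, cos θ_r = 0.957.
Minimum nonzero at m = 1: t = λ / (2 n cos θ_r) = 426 / (2 × 1.36 × 0.957) = 164 nm.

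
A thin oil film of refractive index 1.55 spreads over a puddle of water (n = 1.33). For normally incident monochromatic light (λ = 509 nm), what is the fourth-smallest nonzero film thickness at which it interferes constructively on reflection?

Top surface (1.0 → 1.55): reflection off a higher-index medium gives a half-wave phase shift.
Bottom surface (1.55 → 1.33): reflection off a lower-index medium gives no phase shift.
Exactly one π shift → a net half-wave offset.
With one net inversion, constructive interference in reflection requires 2 n t = (m + ½) λ.
The fourth-smallest nonzero thickness corresponds to m = 3: t = (m + ½) λ / (2 n) = 3.50 × 509 / (2 × 1.55) = 575 nm.

575 nm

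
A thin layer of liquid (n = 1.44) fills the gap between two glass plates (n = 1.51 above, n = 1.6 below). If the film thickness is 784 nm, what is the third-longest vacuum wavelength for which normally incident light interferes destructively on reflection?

753 nm

At the upper boundary (n = 1.51 to n = 1.44) the reflected ray undergoes no phase shift.
At the lower boundary (n = 1.44 to n = 1.6) the reflected ray undergoes a half-wave phase shift.
Net: one phase inversion between the two reflected rays.
So the condition for destructive reflection is 2 n t = m λ.
λ = 2 n t / m. The third-longest wavelength is m = 3: λ = 2 × 1.44 × 784 / 3.00 = 753 nm.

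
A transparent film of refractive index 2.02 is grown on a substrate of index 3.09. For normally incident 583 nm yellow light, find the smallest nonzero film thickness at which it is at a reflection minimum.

Ray reflecting at the top interface goes from n = 1.0 toward n = 2.02: a half-wave phase shift.
Ray reflecting at the bottom interface goes from n = 2.02 toward n = 3.09: a half-wave phase shift.
The two reflections carry the same phase change, so no net offset.
So the condition for destructive reflection is 2 n t = (m + ½) λ.
Minimum at m = 0: t = λ / (4 n) = 583 / (4 × 2.02) = 72.2 nm.

72.2 nm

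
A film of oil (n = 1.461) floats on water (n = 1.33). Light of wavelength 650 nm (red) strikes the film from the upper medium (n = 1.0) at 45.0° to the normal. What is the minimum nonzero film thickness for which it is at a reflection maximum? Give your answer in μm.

0.127 μm

Ray reflecting at the top interface goes from n = 1.0 toward n = 1.461: a half-wave phase shift.
Bottom surface (1.461 → 1.33): reflection off a lower-index medium gives no phase shift.
The two reflections differ by half a wavelength.
For maximum reflection here: 2 n t cos θ_r = (m + ½) λ.
Snell's law: 1.0 sin 45.0° = 1.461 sin θ_r → sin θ_r = 0.484, cos θ_r = 0.875.
Minimum at m = 0: t = λ / (4 n cos θ_r) = 650 / (4 × 1.461 × 0.875) = 127 nm.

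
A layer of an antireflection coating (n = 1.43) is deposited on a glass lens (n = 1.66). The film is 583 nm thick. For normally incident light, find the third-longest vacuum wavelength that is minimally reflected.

667 nm

Top surface (1.0 → 1.43): reflection off a higher-index medium gives a half-wave phase shift.
Bottom surface (1.43 → 1.66): reflection off a higher-index medium gives a half-wave phase shift.
Zero or two π shifts → no net half-wave offset.
So the condition for destructive reflection is 2 n t = (m + ½) λ.
λ = 2 n t / (m + ½). The third-longest wavelength is m = 2: λ = 2 × 1.43 × 583 / 2.50 = 667 nm.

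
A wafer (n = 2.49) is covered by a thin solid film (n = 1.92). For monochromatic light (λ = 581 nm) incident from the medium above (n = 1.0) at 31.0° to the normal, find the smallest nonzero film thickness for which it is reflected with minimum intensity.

78.5 nm

Ray reflecting at the top interface goes from n = 1.0 toward n = 1.92: a half-wave phase shift.
Ray reflecting at the bottom interface goes from n = 1.92 toward n = 2.49: a half-wave phase shift.
The two reflections carry the same phase change, so no net offset.
With no net inversion, destructive interference in reflection requires 2 n t cos θ_r = (m + ½) λ.
Snell's law: 1.0 sin 31.0° = 1.92 sin θ_r → sin θ_r = 0.268, cos θ_r = 0.963.
Minimum at m = 0: t = λ / (4 n cos θ_r) = 581 / (4 × 1.92 × 0.963) = 78.5 nm.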